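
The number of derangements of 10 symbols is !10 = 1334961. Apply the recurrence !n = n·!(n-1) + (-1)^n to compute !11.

!11 = 11·1334961 - 1 = 14684570.

14684570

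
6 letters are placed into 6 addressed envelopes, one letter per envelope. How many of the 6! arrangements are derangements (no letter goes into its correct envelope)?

265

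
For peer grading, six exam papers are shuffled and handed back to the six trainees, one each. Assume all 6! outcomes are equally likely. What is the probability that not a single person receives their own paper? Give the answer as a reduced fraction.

Favorable outcomes: !6 = 265.
Total outcomes: 6! = 720.
Probability = 265/720 = 53/144.

53/144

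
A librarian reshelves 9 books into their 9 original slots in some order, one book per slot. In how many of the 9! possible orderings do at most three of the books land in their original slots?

Sum C(9,i)·!(9-i) for i = 0..3:
  i=0: C(9,0)·!9 = 1·133496 = 133496
  i=1: C(9,1)·!8 = 9·14833 = 133497
  i=2: C(9,2)·!7 = 36·1854 = 66744
  i=3: C(9,3)·!6 = 84·265 = 22260
Total = 355997.

355997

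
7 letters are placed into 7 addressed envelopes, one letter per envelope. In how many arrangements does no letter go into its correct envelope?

1854

!7 = 7! · Σ_{k=0}^{7} (-1)^k/k!
= 7! - 7!/1! + 7!/2! - 7!/3! + 7!/4! - 7!/5! + 7!/6! - 7!/7!
= 5040 - 5040 + 2520 - 840 + 210 - 42 + 7 - 1
= 1854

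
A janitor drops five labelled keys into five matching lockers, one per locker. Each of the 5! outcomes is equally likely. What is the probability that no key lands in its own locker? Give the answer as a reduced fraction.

11/30

Favorable outcomes: !5 = 44.
Total outcomes: 5! = 120.
Probability = 44/120 = 11/30.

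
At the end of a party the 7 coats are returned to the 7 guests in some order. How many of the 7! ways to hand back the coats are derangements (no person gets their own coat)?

1854

The number of derangements of 7 is !7 = Σ_{k=0}^{7} (-1)^k·7!/k!
= 7! - 7!/1! + 7!/2! - 7!/3! + 7!/4! - 7!/5! + 7!/6! - 7!/7!
= 5040 - 5040 + 2520 - 840 + 210 - 42 + 7 - 1
= 1854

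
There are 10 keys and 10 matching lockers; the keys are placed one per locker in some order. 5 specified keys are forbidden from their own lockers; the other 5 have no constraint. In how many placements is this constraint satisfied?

2170680

Let A_j be the event that the j-th constrained one is fixed. By inclusion-exclusion over the 5 events:
Σ_{j=0}^{5} (-1)^j C(5,j)(10-j)!
= C(5,0)·10! - C(5,1)·9! + C(5,2)·8! - C(5,3)·7! + C(5,4)·6! - C(5,5)·5!
= 3628800 - 1814400 + 403200 - 50400 + 3600 - 120
= 2170680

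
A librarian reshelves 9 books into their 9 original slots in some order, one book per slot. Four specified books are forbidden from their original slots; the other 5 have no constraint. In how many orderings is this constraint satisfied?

Let A_j be the event that the j-th constrained one is fixed. By inclusion-exclusion over the 4 events:
Σ_{j=0}^{4} (-1)^j C(4,j)(9-j)!
= C(4,0)·9! - C(4,1)·8! + C(4,2)·7! - C(4,3)·6! + C(4,4)·5!
= 362880 - 161280 + 30240 - 2880 + 120
= 229080

229080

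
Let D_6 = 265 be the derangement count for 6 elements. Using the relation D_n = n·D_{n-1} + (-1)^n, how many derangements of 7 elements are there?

1854

D_7 = 7·265 - 1 = 1854.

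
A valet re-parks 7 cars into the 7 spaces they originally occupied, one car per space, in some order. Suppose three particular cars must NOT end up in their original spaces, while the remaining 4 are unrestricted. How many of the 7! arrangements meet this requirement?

3216

Inclusion-exclusion on the 3 forbidden self-matches:
Σ_{j=0}^{3} (-1)^j C(3,j)(7-j)!
= C(3,0)·7! - C(3,1)·6! + C(3,2)·5! - C(3,3)·4!
= 5040 - 2160 + 360 - 24
= 3216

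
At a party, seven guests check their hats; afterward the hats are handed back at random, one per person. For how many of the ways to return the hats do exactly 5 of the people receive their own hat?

21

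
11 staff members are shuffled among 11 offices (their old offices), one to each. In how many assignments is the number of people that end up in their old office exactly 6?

Choose which 6 of the 11 are fixed: C(11,6) = 462.
The other 5 form a derangement: !5 = 44.
Total: 462 × 44 = 20328.

20328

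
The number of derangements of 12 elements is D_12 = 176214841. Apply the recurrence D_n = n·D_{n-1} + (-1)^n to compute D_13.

2290792932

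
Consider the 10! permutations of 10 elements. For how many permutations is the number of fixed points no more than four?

# with exactly i fixed is C(10,i)·!(10-i); sum over i=0..4:
  i=0: C(10,0)·!10 = 1·1334961 = 1334961
  i=1: C(10,1)·!9 = 10·133496 = 1334960
  i=2: C(10,2)·!8 = 45·14833 = 667485
  i=3: C(10,3)·!7 = 120·1854 = 222480
  i=4: C(10,4)·!6 = 210·265 = 55650
Total = 3615536.

3615536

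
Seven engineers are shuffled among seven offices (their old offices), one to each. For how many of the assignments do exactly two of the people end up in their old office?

Pick the 2 fixed positions: C(7,2) = 21 ways.
The other 5 form a derangement: !5 = 44.
Total: 21 × 44 = 924.

924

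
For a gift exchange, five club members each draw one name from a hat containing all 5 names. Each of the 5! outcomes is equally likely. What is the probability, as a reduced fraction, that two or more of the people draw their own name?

Favorable outcomes: Σ_{i≥2} C(5,i)·!(5-i) = 10·2 + 10·1 + 5·0 + 1·1 = 31.
Total outcomes: 5! = 120.
Probability = 31/120 = 31/120.

31/120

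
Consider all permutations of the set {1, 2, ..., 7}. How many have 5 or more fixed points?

Sum C(7,i)·!(7-i) for i = 5..7:
  i=5: C(7,5)·!2 = 21·1 = 21
  i=6: C(7,6)·!1 = 7·0 = 0
  i=7: C(7,7)·!0 = 1·1 = 1
Total = 22.

22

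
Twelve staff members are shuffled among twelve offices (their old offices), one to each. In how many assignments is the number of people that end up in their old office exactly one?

Choose which one of the 12 is fixed: C(12,1) = 12.
The remaining 11 must be deranged: !11 = 14684570.
Total: 12 × 14684570 = 176214840.

176214840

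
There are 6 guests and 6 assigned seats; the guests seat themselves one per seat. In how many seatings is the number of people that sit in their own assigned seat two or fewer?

664

Sum C(6,i)·!(6-i) for i = 0..2:
  i=0: C(6,0)·!6 = 1·265 = 265
  i=1: C(6,1)·!5 = 6·44 = 264
  i=2: C(6,2)·!4 = 15·9 = 135
Total = 664.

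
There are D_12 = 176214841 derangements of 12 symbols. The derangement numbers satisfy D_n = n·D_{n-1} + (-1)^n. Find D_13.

2290792932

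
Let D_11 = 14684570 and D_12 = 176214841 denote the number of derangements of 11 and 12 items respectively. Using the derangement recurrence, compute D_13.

D_13 = (13-1)·(D_12 + D_11) = 12·(176214841 + 14684570) = 12·190899411 = 2290792932.

2290792932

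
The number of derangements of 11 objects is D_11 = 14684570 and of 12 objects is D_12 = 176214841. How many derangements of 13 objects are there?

D_13 = (13-1)·(D_12 + D_11) = 12·(176214841 + 14684570) = 12·190899411 = 2290792932.

2290792932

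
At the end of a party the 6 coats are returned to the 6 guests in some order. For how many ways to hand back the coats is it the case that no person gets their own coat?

The subfactorial !6 = [6!/e] (nearest integer).
6! = 720, and 720/e ≈ 264.87, so !6 = 265.

265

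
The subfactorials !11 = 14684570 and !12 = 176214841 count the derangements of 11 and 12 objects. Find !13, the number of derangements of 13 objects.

2290792932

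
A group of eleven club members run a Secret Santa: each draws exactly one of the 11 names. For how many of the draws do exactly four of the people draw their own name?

611820

Choose which 4 of the 11 are fixed: C(11,4) = 330.
The other 7 form a derangement: !7 = 1854.
Total: 330 × 1854 = 611820.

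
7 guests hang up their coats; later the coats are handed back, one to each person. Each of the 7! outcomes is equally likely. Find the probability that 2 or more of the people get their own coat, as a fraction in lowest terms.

1331/5040

Favorable outcomes: Σ_{i≥2} C(7,i)·!(7-i) = 21·44 + 35·9 + 35·2 + 21·1 + 7·0 + 1·1 = 1331.
Total outcomes: 7! = 5040.
Probability = 1331/5040 = 1331/5040.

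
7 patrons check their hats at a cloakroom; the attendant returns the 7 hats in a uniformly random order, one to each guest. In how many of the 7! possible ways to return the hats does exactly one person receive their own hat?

Choose which one of the 7 is fixed: C(7,1) = 7.
The remaining 6 must be deranged: !6 = 265.
Total: 7 × 265 = 1855.

1855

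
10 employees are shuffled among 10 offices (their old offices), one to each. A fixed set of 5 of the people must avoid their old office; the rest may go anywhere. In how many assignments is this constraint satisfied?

2170680

Let A_j be the event that the j-th constrained one is fixed. By inclusion-exclusion over the 5 events:
Σ_{j=0}^{5} (-1)^j C(5,j)(10-j)!
= C(5,0)·10! - C(5,1)·9! + C(5,2)·8! - C(5,3)·7! + C(5,4)·6! - C(5,5)·5!
= 3628800 - 1814400 + 403200 - 50400 + 3600 - 120
= 2170680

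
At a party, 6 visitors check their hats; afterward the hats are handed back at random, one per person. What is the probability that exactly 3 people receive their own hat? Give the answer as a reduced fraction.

Favorable outcomes: C(6,3)·!3 = 20·2 = 40.
Total outcomes: 6! = 720.
Probability = 40/720 = 1/18.

1/18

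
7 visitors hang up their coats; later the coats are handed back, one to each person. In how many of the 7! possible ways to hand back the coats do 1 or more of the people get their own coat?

Sum C(7,i)·!(7-i) for i = 1..7:
  i=1: C(7,1)·!6 = 7·265 = 1855
  i=2: C(7,2)·!5 = 21·44 = 924
  i=3: C(7,3)·!4 = 35·9 = 315
  i=4: C(7,4)·!3 = 35·2 = 70
  i=5: C(7,5)·!2 = 21·1 = 21
  i=6: C(7,6)·!1 = 7·0 = 0
  i=7: C(7,7)·!0 = 1·1 = 1
Total = 3186.

3186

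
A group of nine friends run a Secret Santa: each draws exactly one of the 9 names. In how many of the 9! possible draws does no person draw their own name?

The subfactorial !9 = [9!/e] (nearest integer).
9! = 362880, and 362880/e ≈ 133496.09, so !9 = 133496.

133496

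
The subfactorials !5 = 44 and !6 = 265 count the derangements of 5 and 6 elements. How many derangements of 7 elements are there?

!7 = (7-1)·(!6 + !5) = 6·(265 + 44) = 6·309 = 1854.

1854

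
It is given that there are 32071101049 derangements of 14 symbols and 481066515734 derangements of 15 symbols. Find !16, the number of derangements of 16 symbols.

7697064251745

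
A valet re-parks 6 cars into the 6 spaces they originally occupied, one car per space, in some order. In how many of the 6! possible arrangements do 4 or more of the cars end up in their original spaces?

16

Sum C(6,i)·!(6-i) for i = 4..6:
  i=4: C(6,4)·!2 = 15·1 = 15
  i=5: C(6,5)·!1 = 6·0 = 0
  i=6: C(6,6)·!0 = 1·1 = 1
Total = 16.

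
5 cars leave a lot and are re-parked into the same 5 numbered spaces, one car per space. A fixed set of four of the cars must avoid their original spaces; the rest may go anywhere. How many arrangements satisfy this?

Let A_j be the event that the j-th constrained one is fixed. By inclusion-exclusion over the 4 events:
Σ_{j=0}^{4} (-1)^j C(4,j)(5-j)!
= C(4,0)·5! - C(4,1)·4! + C(4,2)·3! - C(4,3)·2! + C(4,4)·1!
= 120 - 96 + 36 - 8 + 1
= 53

53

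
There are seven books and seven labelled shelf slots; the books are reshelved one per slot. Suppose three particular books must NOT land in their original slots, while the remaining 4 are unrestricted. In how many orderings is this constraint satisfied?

3216

Inclusion-exclusion on the 3 forbidden self-matches:
Σ_{j=0}^{3} (-1)^j C(3,j)(7-j)!
= C(3,0)·7! - C(3,1)·6! + C(3,2)·5! - C(3,3)·4!
= 5040 - 2160 + 360 - 24
= 3216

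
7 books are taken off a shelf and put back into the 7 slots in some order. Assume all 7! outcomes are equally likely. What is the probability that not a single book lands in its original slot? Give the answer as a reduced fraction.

103/280

Favorable outcomes: !7 = 1854.
Total outcomes: 7! = 5040.
Probability = 1854/5040 = 103/280.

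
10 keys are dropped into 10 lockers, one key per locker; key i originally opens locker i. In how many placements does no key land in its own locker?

1334961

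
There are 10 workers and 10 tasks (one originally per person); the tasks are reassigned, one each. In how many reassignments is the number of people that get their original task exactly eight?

45

Choose which 8 of the 10 are fixed: C(10,8) = 45.
The other 2 form a derangement: !2 = 1.
Total: 45 × 1 = 45.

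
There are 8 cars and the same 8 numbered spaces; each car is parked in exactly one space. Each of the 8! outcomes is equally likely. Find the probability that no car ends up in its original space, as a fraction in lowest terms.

Favorable outcomes: !8 = 14833.
Total outcomes: 8! = 40320.
Probability = 14833/40320 = 2119/5760.

2119/5760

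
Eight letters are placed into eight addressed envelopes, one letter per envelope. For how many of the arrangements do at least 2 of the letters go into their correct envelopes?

10655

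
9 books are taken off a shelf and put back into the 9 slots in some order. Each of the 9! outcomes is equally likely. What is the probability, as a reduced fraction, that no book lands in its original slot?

16687/45360

Favorable outcomes: !9 = 133496.
Total outcomes: 9! = 362880.
Probability = 133496/362880 = 16687/45360.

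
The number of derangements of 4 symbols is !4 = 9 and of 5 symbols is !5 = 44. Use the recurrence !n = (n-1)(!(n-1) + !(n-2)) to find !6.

!6 = (6-1)·(!5 + !4) = 5·(44 + 9) = 5·53 = 265.

265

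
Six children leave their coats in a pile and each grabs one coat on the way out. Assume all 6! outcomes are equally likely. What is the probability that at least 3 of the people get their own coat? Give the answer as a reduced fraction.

7/90

Favorable outcomes: Σ_{i≥3} C(6,i)·!(6-i) = 20·2 + 15·1 + 6·0 + 1·1 = 56.
Total outcomes: 6! = 720.
Probability = 56/720 = 7/90.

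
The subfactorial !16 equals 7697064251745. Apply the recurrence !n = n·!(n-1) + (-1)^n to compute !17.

130850092279664

!17 = 17·7697064251745 - 1 = 130850092279664.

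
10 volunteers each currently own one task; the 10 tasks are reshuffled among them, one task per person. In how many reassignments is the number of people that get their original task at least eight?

46

Sum C(10,i)·!(10-i) for i = 8..10:
  i=8: C(10,8)·!2 = 45·1 = 45
  i=9: C(10,9)·!1 = 10·0 = 0
  i=10: C(10,10)·!0 = 1·1 = 1
Total = 46.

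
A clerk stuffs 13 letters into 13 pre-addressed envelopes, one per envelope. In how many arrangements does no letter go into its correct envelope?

The subfactorial !13 = [13!/e] (nearest integer).
13! = 6227020800, and 6227020800/e ≈ 2290792932.07, so !13 = 2290792932.

2290792932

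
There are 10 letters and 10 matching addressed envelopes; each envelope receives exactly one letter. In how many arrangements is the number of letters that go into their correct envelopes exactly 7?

Pick the 7 fixed positions: C(10,7) = 120 ways.
The other 3 form a derangement: !3 = 2.
Total: 120 × 2 = 240.

240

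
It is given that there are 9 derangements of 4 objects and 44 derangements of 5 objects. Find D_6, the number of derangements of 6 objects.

D_6 = (6-1)·(D_5 + D_4) = 5·(44 + 9) = 5·53 = 265.

265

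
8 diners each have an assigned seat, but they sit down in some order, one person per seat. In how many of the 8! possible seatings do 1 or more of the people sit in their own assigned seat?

# with exactly i fixed is C(8,i)·!(8-i); sum over i=1..8:
  i=1: C(8,1)·!7 = 8·1854 = 14832
  i=2: C(8,2)·!6 = 28·265 = 7420
  i=3: C(8,3)·!5 = 56·44 = 2464
  i=4: C(8,4)·!4 = 70·9 = 630
  i=5: C(8,5)·!3 = 56·2 = 112
  i=6: C(8,6)·!2 = 28·1 = 28
  i=7: C(8,7)·!1 = 8·0 = 0
  i=8: C(8,8)·!0 = 1·1 = 1
Total = 25487.

25487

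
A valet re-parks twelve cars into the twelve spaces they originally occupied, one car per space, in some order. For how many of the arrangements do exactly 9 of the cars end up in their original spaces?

Pick the 9 fixed positions: C(12,9) = 220 ways.
The other 3 form a derangement: !3 = 2.
Total: 220 × 2 = 440.

440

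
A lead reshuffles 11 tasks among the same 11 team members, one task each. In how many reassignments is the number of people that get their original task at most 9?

Sum C(11,i)·!(11-i) for i = 0..9:
  i=0: C(11,0)·!11 = 1·14684570 = 14684570
  i=1: C(11,1)·!10 = 11·1334961 = 14684571
  i=2: C(11,2)·!9 = 55·133496 = 7342280
  i=3: C(11,3)·!8 = 165·14833 = 2447445
  i=4: C(11,4)·!7 = 330·1854 = 611820
  i=5: C(11,5)·!6 = 462·265 = 122430
  i=6: C(11,6)·!5 = 462·44 = 20328
  i=7: C(11,7)·!4 = 330·9 = 2970
  i=8: C(11,8)·!3 = 165·2 = 330
  i=9: C(11,9)·!2 = 55·1 = 55
Total = 39916799.

39916799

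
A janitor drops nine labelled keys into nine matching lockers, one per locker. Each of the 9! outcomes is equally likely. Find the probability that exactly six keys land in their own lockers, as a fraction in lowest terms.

Favorable outcomes: C(9,6)·!3 = 84·2 = 168.
Total outcomes: 9! = 362880.
Probability = 168/362880 = 1/2160.

1/2160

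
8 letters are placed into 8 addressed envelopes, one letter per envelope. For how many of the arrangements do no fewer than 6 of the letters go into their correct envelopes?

# with exactly i fixed is C(8,i)·!(8-i); sum over i=6..8:
  i=6: C(8,6)·!2 = 28·1 = 28
  i=7: C(8,7)·!1 = 8·0 = 0
  i=8: C(8,8)·!0 = 1·1 = 1
Total = 29.

29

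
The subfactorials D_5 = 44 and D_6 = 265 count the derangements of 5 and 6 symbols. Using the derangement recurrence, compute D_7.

D_7 = (7-1)·(D_6 + D_5) = 6·(265 + 44) = 6·309 = 1854.

1854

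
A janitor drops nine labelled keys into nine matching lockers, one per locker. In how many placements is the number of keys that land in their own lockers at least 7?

37

Sum C(9,i)·!(9-i) for i = 7..9:
  i=7: C(9,7)·!2 = 36·1 = 36
  i=8: C(9,8)·!1 = 9·0 = 0
  i=9: C(9,9)·!0 = 1·1 = 1
Total = 37.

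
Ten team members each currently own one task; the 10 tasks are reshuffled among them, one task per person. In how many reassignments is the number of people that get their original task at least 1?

2293839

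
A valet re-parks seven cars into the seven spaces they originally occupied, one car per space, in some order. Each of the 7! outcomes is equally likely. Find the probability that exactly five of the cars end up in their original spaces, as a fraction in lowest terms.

1/240

Favorable outcomes: C(7,5)·!2 = 21·1 = 21.
Total outcomes: 7! = 5040.
Probability = 21/5040 = 1/240.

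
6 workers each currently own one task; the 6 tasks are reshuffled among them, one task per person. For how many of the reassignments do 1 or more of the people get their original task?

455

Sum C(6,i)·!(6-i) for i = 1..6:
  i=1: C(6,1)·!5 = 6·44 = 264
  i=2: C(6,2)·!4 = 15·9 = 135
  i=3: C(6,3)·!3 = 20·2 = 40
  i=4: C(6,4)·!2 = 15·1 = 15
  i=5: C(6,5)·!1 = 6·0 = 0
  i=6: C(6,6)·!0 = 1·1 = 1
Total = 455.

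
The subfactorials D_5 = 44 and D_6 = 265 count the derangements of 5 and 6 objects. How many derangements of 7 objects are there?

D_7 = (7-1)·(D_6 + D_5) = 6·(265 + 44) = 6·309 = 1854.

1854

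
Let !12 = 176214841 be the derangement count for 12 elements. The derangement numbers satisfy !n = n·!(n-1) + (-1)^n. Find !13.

2290792932

!13 = 13·176214841 - 1 = 2290792932.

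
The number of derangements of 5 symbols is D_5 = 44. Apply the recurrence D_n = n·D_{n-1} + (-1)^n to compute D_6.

265

D_6 = 6·44 + 1 = 265.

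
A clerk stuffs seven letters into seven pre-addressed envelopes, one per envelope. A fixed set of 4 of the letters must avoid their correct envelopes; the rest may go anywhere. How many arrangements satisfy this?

Let A_j be the event that the j-th constrained one is fixed. By inclusion-exclusion over the 4 events:
Σ_{j=0}^{4} (-1)^j C(4,j)(7-j)!
= C(4,0)·7! - C(4,1)·6! + C(4,2)·5! - C(4,3)·4! + C(4,4)·3!
= 5040 - 2880 + 720 - 96 + 6
= 2790

2790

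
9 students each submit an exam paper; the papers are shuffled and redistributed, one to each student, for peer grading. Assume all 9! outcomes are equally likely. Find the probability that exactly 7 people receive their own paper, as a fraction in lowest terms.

1/10080

Favorable outcomes: C(9,7)·!2 = 36·1 = 36.
Total outcomes: 9! = 362880.
Probability = 36/362880 = 1/10080.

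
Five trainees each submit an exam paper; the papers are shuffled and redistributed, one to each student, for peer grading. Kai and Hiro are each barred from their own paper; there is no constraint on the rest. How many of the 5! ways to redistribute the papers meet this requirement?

78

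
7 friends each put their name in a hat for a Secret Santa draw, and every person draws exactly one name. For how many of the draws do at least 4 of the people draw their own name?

92

Sum C(7,i)·!(7-i) for i = 4..7:
  i=4: C(7,4)·!3 = 35·2 = 70
  i=5: C(7,5)·!2 = 21·1 = 21
  i=6: C(7,6)·!1 = 7·0 = 0
  i=7: C(7,7)·!0 = 1·1 = 1
Total = 92.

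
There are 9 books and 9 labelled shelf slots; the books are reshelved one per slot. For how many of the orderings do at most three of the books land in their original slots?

355997

# with exactly i fixed is C(9,i)·!(9-i); sum over i=0..3:
  i=0: C(9,0)·!9 = 1·133496 = 133496
  i=1: C(9,1)·!8 = 9·14833 = 133497
  i=2: C(9,2)·!7 = 36·1854 = 66744
  i=3: C(9,3)·!6 = 84·265 = 22260
Total = 355997.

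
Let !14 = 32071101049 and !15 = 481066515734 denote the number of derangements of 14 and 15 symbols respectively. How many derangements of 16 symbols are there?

!16 = (16-1)·(!15 + !14) = 15·(481066515734 + 32071101049) = 15·513137616783 = 7697064251745.

7697064251745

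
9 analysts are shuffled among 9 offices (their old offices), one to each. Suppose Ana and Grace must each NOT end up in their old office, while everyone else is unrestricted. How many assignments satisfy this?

Inclusion-exclusion on the 2 forbidden self-matches:
Σ_{j=0}^{2} (-1)^j C(2,j)(9-j)!
= C(2,0)·9! - C(2,1)·8! + C(2,2)·7!
= 362880 - 80640 + 5040
= 287280

287280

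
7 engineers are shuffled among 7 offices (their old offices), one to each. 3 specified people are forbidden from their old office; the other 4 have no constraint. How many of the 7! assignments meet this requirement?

3216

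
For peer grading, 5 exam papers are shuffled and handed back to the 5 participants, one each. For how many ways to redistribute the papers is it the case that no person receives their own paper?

!5 is the nearest integer to 5!/e.
5! = 120, and 120/e ≈ 44.15, so !5 = 44.

44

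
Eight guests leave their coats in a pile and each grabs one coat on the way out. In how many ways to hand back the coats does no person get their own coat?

14833

By inclusion-exclusion, !8 = Σ (-1)^k · 8!/k! for k=0..8
= 8! - 8!/1! + 8!/2! - 8!/3! + 8!/4! - 8!/5! + 8!/6! - 8!/7! + 8!/8!
= 40320 - 40320 + 20160 - 6720 + 1680 - 336 + 56 - 8 + 1
= 14833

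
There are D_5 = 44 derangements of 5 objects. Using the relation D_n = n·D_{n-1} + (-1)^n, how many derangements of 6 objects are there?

D_6 = 6·44 + 1 = 265.

265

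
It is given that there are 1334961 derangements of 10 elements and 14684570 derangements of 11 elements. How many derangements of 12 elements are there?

176214841

!12 = (12-1)·(!11 + !10) = 11·(14684570 + 1334961) = 11·16019531 = 176214841.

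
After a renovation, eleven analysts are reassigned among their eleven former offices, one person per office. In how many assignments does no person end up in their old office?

By inclusion-exclusion, !11 = Σ (-1)^k · 11!/k! for k=0..11
= 11! - 11!/1! + 11!/2! - 11!/3! + 11!/4! - 11!/5! + 11!/6! - 11!/7! + 11!/8! - 11!/9! + 11!/10! - 11!/11!
= 39916800 - 39916800 + 19958400 - 6652800 + 1663200 - 332640 + 55440 - 7920 + 990 - 110 + 11 - 1
= 14684570

14684570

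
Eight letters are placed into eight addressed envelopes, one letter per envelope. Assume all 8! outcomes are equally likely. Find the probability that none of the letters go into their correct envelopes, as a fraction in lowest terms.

Favorable outcomes: !8 = 14833.
Total outcomes: 8! = 40320.
Probability = 14833/40320 = 2119/5760.

2119/5760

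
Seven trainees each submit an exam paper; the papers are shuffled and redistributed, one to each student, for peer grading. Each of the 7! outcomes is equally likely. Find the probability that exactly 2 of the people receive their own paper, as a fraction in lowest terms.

Favorable outcomes: C(7,2)·!5 = 21·44 = 924.
Total outcomes: 7! = 5040.
Probability = 924/5040 = 11/60.

11/60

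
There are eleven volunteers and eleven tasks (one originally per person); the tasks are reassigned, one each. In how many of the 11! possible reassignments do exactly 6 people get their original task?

20328

Choose which 6 of the 11 are fixed: C(11,6) = 462.
The other 5 form a derangement: !5 = 44.
Total: 462 × 44 = 20328.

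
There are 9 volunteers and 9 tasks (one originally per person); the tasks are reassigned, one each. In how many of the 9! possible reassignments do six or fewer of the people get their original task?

# with exactly i fixed is C(9,i)·!(9-i); sum over i=0..6:
  i=0: C(9,0)·!9 = 1·133496 = 133496
  i=1: C(9,1)·!8 = 9·14833 = 133497
  i=2: C(9,2)·!7 = 36·1854 = 66744
  i=3: C(9,3)·!6 = 84·265 = 22260
  i=4: C(9,4)·!5 = 126·44 = 5544
  i=5: C(9,5)·!4 = 126·9 = 1134
  i=6: C(9,6)·!3 = 84·2 = 168
Total = 362843.

362843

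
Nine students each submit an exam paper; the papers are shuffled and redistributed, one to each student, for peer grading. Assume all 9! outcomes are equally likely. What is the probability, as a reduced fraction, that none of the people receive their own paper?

16687/45360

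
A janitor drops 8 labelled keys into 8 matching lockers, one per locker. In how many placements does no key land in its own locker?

14833

!8 = 8! · Σ_{k=0}^{8} (-1)^k/k!
= 8! - 8!/1! + 8!/2! - 8!/3! + 8!/4! - 8!/5! + 8!/6! - 8!/7! + 8!/8!
= 40320 - 40320 + 20160 - 6720 + 1680 - 336 + 56 - 8 + 1
= 14833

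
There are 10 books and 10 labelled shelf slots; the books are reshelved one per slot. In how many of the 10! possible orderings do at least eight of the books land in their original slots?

Sum C(10,i)·!(10-i) for i = 8..10:
  i=8: C(10,8)·!2 = 45·1 = 45
  i=9: C(10,9)·!1 = 10·0 = 0
  i=10: C(10,10)·!0 = 1·1 = 1
Total = 46.

46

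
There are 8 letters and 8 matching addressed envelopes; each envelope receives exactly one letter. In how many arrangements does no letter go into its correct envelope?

14833

!8 is the nearest integer to 8!/e.
8! = 40320, and 40320/e ≈ 14832.90, so !8 = 14833.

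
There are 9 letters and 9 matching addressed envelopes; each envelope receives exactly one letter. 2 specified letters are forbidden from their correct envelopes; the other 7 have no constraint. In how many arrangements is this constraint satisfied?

Inclusion-exclusion on the 2 forbidden self-matches:
Σ_{j=0}^{2} (-1)^j C(2,j)(9-j)!
= C(2,0)·9! - C(2,1)·8! + C(2,2)·7!
= 362880 - 80640 + 5040
= 287280

287280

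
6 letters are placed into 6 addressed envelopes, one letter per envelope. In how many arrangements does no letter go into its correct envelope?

265

The subfactorial !6 = [6!/e] (nearest integer).
6! = 720, and 720/e ≈ 264.87, so !6 = 265.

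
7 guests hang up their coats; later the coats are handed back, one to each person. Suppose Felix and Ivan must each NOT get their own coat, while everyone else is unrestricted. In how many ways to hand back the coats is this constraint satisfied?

3720

Inclusion-exclusion on the 2 forbidden self-matches:
Σ_{j=0}^{2} (-1)^j C(2,j)(7-j)!
= C(2,0)·7! - C(2,1)·6! + C(2,2)·5!
= 5040 - 1440 + 120
= 3720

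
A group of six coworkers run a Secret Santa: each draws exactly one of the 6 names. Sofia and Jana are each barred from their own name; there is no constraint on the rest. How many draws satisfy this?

Inclusion-exclusion on the 2 forbidden self-matches:
Σ_{j=0}^{2} (-1)^j C(2,j)(6-j)!
= C(2,0)·6! - C(2,1)·5! + C(2,2)·4!
= 720 - 240 + 24
= 504

504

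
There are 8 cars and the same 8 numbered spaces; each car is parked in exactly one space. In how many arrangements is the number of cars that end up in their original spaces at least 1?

25487

Sum C(8,i)·!(8-i) for i = 1..8:
  i=1: C(8,1)·!7 = 8·1854 = 14832
  i=2: C(8,2)·!6 = 28·265 = 7420
  i=3: C(8,3)·!5 = 56·44 = 2464
  i=4: C(8,4)·!4 = 70·9 = 630
  i=5: C(8,5)·!3 = 56·2 = 112
  i=6: C(8,6)·!2 = 28·1 = 28
  i=7: C(8,7)·!1 = 8·0 = 0
  i=8: C(8,8)·!0 = 1·1 = 1
Total = 25487.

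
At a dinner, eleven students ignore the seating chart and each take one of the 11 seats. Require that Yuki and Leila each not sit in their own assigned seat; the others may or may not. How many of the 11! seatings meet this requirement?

33022080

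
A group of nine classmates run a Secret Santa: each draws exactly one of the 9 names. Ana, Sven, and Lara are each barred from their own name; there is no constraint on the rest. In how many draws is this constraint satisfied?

256320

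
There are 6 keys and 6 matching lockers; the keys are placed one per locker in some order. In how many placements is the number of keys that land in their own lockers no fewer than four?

Sum C(6,i)·!(6-i) for i = 4..6:
  i=4: C(6,4)·!2 = 15·1 = 15
  i=5: C(6,5)·!1 = 6·0 = 0
  i=6: C(6,6)·!0 = 1·1 = 1
Total = 16.

16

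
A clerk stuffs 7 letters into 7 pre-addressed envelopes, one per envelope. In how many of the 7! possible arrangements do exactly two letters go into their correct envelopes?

Pick the 2 fixed positions: C(7,2) = 21 ways.
The remaining 5 must be deranged: !5 = 44.
Total: 21 × 44 = 924.

924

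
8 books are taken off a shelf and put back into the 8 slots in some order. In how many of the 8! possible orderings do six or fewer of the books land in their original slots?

# with exactly i fixed is C(8,i)·!(8-i); sum over i=0..6:
  i=0: C(8,0)·!8 = 1·14833 = 14833
  i=1: C(8,1)·!7 = 8·1854 = 14832
  i=2: C(8,2)·!6 = 28·265 = 7420
  i=3: C(8,3)·!5 = 56·44 = 2464
  i=4: C(8,4)·!4 = 70·9 = 630
  i=5: C(8,5)·!3 = 56·2 = 112
  i=6: C(8,6)·!2 = 28·1 = 28
Total = 40319.

40319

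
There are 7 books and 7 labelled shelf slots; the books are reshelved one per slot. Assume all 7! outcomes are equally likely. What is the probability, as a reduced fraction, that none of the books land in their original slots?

103/280

Favorable outcomes: !7 = 1854.
Total outcomes: 7! = 5040.
Probability = 1854/5040 = 103/280.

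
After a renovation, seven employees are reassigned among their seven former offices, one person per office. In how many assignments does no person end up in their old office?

!7 = 7! · Σ_{k=0}^{7} (-1)^k/k!
= 7! - 7!/1! + 7!/2! - 7!/3! + 7!/4! - 7!/5! + 7!/6! - 7!/7!
= 5040 - 5040 + 2520 - 840 + 210 - 42 + 7 - 1
= 1854

1854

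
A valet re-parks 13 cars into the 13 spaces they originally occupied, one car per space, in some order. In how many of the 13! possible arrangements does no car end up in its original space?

Use !n = n·!(n-1) + (-1)^n.
!13 = 13·176214841 - 1 = 2290792932

2290792932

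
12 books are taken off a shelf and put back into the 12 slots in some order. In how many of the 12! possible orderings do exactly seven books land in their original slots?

34848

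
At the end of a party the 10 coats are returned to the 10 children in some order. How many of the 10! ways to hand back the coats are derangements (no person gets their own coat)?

!10 is the nearest integer to 10!/e.
10! = 3628800, and 3628800/e ≈ 1334960.92, so !10 = 1334961.

1334961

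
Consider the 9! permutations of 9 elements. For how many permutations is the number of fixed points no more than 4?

# with exactly i fixed is C(9,i)·!(9-i); sum over i=0..4:
  i=0: C(9,0)·!9 = 1·133496 = 133496
  i=1: C(9,1)·!8 = 9·14833 = 133497
  i=2: C(9,2)·!7 = 36·1854 = 66744
  i=3: C(9,3)·!6 = 84·265 = 22260
  i=4: C(9,4)·!5 = 126·44 = 5544
Total = 361541.

361541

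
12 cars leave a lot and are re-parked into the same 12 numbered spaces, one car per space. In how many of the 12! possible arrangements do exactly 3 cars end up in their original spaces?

Pick the 3 fixed positions: C(12,3) = 220 ways.
The other 9 form a derangement: !9 = 133496.
Total: 220 × 133496 = 29369120.

29369120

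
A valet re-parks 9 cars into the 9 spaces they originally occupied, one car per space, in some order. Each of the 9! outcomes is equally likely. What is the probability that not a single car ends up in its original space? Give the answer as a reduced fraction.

16687/45360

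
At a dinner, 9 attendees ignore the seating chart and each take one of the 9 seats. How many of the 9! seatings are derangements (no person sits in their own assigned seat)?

133496

By inclusion-exclusion, !9 = Σ (-1)^k · 9!/k! for k=0..9
= 9! - 9!/1! + 9!/2! - 9!/3! + 9!/4! - 9!/5! + 9!/6! - 9!/7! + 9!/8! - 9!/9!
= 362880 - 362880 + 181440 - 60480 + 15120 - 3024 + 504 - 72 + 9 - 1
= 133496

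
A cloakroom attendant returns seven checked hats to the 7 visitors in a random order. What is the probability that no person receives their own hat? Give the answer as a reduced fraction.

103/280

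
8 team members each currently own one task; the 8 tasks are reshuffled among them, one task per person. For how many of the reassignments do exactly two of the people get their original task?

Choose which 2 of the 8 are fixed: C(8,2) = 28.
The remaining 6 must be deranged: !6 = 265.
Total: 28 × 265 = 7420.

7420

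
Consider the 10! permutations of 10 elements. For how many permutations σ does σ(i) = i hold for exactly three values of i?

222480

Choose which 3 of the 10 are fixed: C(10,3) = 120.
The remaining 7 must be deranged: !7 = 1854.
Total: 120 × 1854 = 222480.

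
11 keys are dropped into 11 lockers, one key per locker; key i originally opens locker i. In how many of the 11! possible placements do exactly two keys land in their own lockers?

Choose which 2 of the 11 are fixed: C(11,2) = 55.
The remaining 9 must be deranged: !9 = 133496.
Total: 55 × 133496 = 7342280.

7342280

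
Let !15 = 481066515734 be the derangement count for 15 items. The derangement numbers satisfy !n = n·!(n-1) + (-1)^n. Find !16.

7697064251745

!16 = 16·481066515734 + 1 = 7697064251745.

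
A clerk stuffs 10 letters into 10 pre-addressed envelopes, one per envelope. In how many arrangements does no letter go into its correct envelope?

1334961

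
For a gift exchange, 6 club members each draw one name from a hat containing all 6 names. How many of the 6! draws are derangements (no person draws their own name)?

265

By inclusion-exclusion, !6 = Σ (-1)^k · 6!/k! for k=0..6
= 6! - 6!/1! + 6!/2! - 6!/3! + 6!/4! - 6!/5! + 6!/6!
= 720 - 720 + 360 - 120 + 30 - 6 + 1
= 265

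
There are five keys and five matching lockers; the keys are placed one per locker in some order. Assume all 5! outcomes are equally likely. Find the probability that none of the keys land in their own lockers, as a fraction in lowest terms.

11/30

Favorable outcomes: !5 = 44.
Total outcomes: 5! = 120.
Probability = 44/120 = 11/30.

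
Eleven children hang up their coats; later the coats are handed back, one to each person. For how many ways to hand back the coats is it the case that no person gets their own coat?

14684570

Recurrence: !11 = 11·!10 + (-1)^11.
!11 = 11·1334961 - 1 = 14684570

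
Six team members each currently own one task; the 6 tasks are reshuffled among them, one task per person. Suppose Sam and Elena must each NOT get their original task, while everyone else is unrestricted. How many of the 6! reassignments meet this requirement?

504

Let A_j be the event that the j-th constrained one is fixed. By inclusion-exclusion over the 2 events:
Σ_{j=0}^{2} (-1)^j C(2,j)(6-j)!
= C(2,0)·6! - C(2,1)·5! + C(2,2)·4!
= 720 - 240 + 24
= 504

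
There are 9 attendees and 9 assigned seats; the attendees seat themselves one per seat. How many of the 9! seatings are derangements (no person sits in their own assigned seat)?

133496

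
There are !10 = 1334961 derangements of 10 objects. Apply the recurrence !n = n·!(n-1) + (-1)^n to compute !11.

!11 = 11·1334961 - 1 = 14684570.

14684570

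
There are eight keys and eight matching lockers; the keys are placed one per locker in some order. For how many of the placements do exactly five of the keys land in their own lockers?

Pick the 5 fixed positions: C(8,5) = 56 ways.
The other 3 form a derangement: !3 = 2.
Total: 56 × 2 = 112.

112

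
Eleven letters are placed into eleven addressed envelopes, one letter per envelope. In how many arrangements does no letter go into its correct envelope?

The subfactorial !11 = [11!/e] (nearest integer).
11! = 39916800, and 39916800/e ≈ 14684570.08, so !11 = 14684570.

14684570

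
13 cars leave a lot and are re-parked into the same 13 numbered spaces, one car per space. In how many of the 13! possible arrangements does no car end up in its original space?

2290792932

Recurrence: !13 = 13·!12 + (-1)^13.
!13 = 13·176214841 - 1 = 2290792932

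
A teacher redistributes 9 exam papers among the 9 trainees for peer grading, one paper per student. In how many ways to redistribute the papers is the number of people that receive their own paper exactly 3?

22260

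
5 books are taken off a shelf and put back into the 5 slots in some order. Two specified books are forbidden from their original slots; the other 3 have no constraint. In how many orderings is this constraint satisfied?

Let A_j be the event that the j-th constrained one is fixed. By inclusion-exclusion over the 2 events:
Σ_{j=0}^{2} (-1)^j C(2,j)(5-j)!
= C(2,0)·5! - C(2,1)·4! + C(2,2)·3!
= 120 - 48 + 6
= 78

78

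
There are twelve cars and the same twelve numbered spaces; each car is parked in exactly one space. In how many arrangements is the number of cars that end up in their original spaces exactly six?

244860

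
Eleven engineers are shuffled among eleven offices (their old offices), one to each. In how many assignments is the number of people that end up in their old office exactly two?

7342280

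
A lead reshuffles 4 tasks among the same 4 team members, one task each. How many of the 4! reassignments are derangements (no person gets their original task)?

The subfactorial !4 = [4!/e] (nearest integer).
4! = 24, and 24/e ≈ 8.83, so !4 = 9.

9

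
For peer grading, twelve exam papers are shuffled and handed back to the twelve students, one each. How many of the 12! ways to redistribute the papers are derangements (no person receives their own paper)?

176214841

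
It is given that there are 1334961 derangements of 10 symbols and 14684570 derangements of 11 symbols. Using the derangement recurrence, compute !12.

!12 = (12-1)·(!11 + !10) = 11·(14684570 + 1334961) = 11·16019531 = 176214841.

176214841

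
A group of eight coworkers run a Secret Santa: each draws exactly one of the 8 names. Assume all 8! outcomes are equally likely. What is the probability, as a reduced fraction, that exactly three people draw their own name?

Favorable outcomes: C(8,3)·!5 = 56·44 = 2464.
Total outcomes: 8! = 40320.
Probability = 2464/40320 = 11/180.

11/180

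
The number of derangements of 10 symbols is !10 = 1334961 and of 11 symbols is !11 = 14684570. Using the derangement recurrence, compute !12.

176214841

!12 = (12-1)·(!11 + !10) = 11·(14684570 + 1334961) = 11·16019531 = 176214841.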